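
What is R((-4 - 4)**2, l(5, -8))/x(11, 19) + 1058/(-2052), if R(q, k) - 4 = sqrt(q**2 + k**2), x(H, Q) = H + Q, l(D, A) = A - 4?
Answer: -1961/5130 + 2*sqrt(265)/15 ≈ 1.7882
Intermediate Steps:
l(D, A) = -4 + A
R(q, k) = 4 + sqrt(k**2 + q**2) (R(q, k) = 4 + sqrt(q**2 + k**2) = 4 + sqrt(k**2 + q**2))
R((-4 - 4)**2, l(5, -8))/x(11, 19) + 1058/(-2052) = (4 + sqrt((-4 - 8)**2 + ((-4 - 4)**2)**2))/(11 + 19) + 1058/(-2052) = (4 + sqrt((-12)**2 + ((-8)**2)**2))/30 + 1058*(-1/2052) = (4 + sqrt(144 + 64**2))*(1/30) - 529/1026 = (4 + sqrt(144 + 4096))*(1/30) - 529/1026 = (4 + sqrt(4240))*(1/30) - 529/1026 = (4 + 4*sqrt(265))*(1/30) - 529/1026 = (2/15 + 2*sqrt(265)/15) - 529/1026 = -1961/5130 + 2*sqrt(265)/15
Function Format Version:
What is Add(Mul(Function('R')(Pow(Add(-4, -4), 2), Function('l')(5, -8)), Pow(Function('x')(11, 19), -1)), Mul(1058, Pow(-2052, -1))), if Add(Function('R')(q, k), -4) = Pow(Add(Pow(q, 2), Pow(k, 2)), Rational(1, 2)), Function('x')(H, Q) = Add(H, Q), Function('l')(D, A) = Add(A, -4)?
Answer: Add(Rational(-1961, 5130), Mul(Rational(2, 15), Pow(265, Rational(1, 2)))) ≈ 1.7882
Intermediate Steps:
Function('l')(D, A) = Add(-4, A)
Function('R')(q, k) = Add(4, Pow(Add(Pow(k, 2), Pow(q, 2)), Rational(1, 2))) (Function('R')(q, k) = Add(4, Pow(Add(Pow(q, 2), Pow(k, 2)), Rational(1, 2))) = Add(4, Pow(Add(Pow(k, 2), Pow(q, 2)), Rational(1, 2))))
Add(Mul(Function('R')(Pow(Add(-4, -4), 2), Function('l')(5, -8)), Pow(Function('x')(11, 19), -1)), Mul(1058, Pow(-2052, -1))) = Add(Mul(Add(4, Pow(Add(Pow(Add(-4, -8), 2), Pow(Pow(Add(-4, -4), 2), 2)), Rational(1, 2))), Pow(Add(11, 19), -1)), Mul(1058, Pow(-2052, -1))) = Add(Mul(Add(4, Pow(Add(Pow(-12, 2), Pow(Pow(-8, 2), 2)), Rational(1, 2))), Pow(30, -1)), Mul(1058, Rational(-1, 2052))) = Add(Mul(Add(4, Pow(Add(144, Pow(64, 2)), Rational(1, 2))), Rational(1, 30)), Rational(-529, 1026)) = Add(Mul(Add(4, Pow(Add(144, 4096), Rational(1, 2))), Rational(1, 30)), Rational(-529, 1026)) = Add(Mul(Add(4, Pow(4240, Rational(1, 2))), Rational(1, 30)), Rational(-529, 1026)) = Add(Mul(Add(4, Mul(4, Pow(265, Rational(1, 2)))), Rational(1, 30)), Rational(-529, 1026)) = Add(Add(Rational(2, 15), Mul(Rational(2, 15), Pow(265, Rational(1, 2)))), Rational(-529, 1026)) = Add(Rational(-1961, 5130), Mul(Rational(2, 15), Pow(265, Rational(1, 2))))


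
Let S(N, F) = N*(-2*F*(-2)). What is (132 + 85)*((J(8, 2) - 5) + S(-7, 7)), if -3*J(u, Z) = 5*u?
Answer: -139531/3 ≈ -46510.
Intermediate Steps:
J(u, Z) = -5*u/3
S(N, F) = 4*F*N (S(N, F) = N*(4*F) = 4*F*N)
(132 + 85)*((J(8, 2) - 5) + S(-7, 7)) = (132 + 85)*((-5/3*8 - 5) + 4*7*(-7)) = 217*((-40/3 - 5) - 196) = 217*(-55/3 - 196) = 217*(-643/3) = -139531/3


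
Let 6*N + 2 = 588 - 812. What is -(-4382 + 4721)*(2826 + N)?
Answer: -945245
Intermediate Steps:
N = -113/3 (N = -1/3 + (588 - 812)/6 = -1/3 + (1/6)*(-224) = -1/3 - 112/3 = -113/3 ≈ -37.667)
-(-4382 + 4721)*(2826 + N) = -(-4382 + 4721)*(2826 - 113/3) = -339*8365/3 = -1*945245 = -945245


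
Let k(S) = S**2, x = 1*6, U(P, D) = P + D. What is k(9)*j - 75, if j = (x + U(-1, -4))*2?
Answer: 87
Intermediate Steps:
U(P, D) = D + P
x = 6
j = 2 (j = (6 + (-4 - 1))*2 = (6 - 5)*2 = 1*2 = 2)
k(9)*j - 75 = 9**2*2 - 75 = 81*2 - 75 = 162 - 75 = 87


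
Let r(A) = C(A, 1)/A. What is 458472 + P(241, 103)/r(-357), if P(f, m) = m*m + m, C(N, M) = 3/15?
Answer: -18662448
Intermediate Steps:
C(N, M) = 1/5 (C(N, M) = 3*(1/15) = 1/5)
r(A) = 1/(5*A)
P(f, m) = m + m**2 (P(f, m) = m**2 + m = m + m**2)
458472 + P(241, 103)/r(-357) = 458472 + (103*(1 + 103))/(((1/5)/(-357))) = 458472 + (103*104)/(((1/5)*(-1/357))) = 458472 + 10712/(-1/1785) = 458472 + 10712*(-1785) = 458472 - 19120920 = -18662448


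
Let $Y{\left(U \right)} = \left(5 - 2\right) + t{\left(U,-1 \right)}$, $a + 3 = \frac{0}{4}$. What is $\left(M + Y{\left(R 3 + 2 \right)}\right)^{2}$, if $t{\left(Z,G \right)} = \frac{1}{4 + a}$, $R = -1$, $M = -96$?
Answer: $8464$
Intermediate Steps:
$a = -3$ ($a = -3 + \frac{0}{4} = -3 + 0 \cdot \frac{1}{4} = -3 + 0 = -3$)
$t{\left(Z,G \right)} = 1$ ($t{\left(Z,G \right)} = \frac{1}{4 - 3} = 1^{-1} = 1$)
$Y{\left(U \right)} = 4$ ($Y{\left(U \right)} = \left(5 - 2\right) + 1 = 3 + 1 = 4$)
$\left(M + Y{\left(R 3 + 2 \right)}\right)^{2} = \left(-96 + 4\right)^{2} = \left(-92\right)^{2} = 8464$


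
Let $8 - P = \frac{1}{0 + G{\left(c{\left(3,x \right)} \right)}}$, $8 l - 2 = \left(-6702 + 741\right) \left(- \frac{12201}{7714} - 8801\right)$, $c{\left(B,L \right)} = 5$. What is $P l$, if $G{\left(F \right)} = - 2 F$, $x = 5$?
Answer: $\frac{4683772742769}{88160} \approx 5.3128 \cdot 10^{7}$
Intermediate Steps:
$l = \frac{57824354849}{8816}$ ($l = \frac{1}{4} + \frac{\left(-6702 + 741\right) \left(- \frac{12201}{7714} - 8801\right)}{8} = \frac{1}{4} + \frac{\left(-5961\right) \left(\left(-12201\right) \frac{1}{7714} - 8801\right)}{8} = \frac{1}{4} + \frac{\left(-5961\right) \left(- \frac{1743}{1102} - 8801\right)}{8} = \frac{1}{4} + \frac{\left(-5961\right) \left(- \frac{9700445}{1102}\right)}{8} = \frac{1}{4} + \frac{1}{8} \cdot \frac{57824352645}{1102} = \frac{1}{4} + \frac{57824352645}{8816} = \frac{57824354849}{8816} \approx 6.559 \cdot 10^{6}$)
$P = \frac{81}{10}$ ($P = 8 - \frac{1}{0 - 10} = 8 - \frac{1}{-10} = 8 - - \frac{1}{10} = 8 + \frac{1}{10} = \frac{81}{10} \approx 8.1$)
$P l = \frac{81}{10} \cdot \frac{57824354849}{8816} = \frac{4683772742769}{88160}$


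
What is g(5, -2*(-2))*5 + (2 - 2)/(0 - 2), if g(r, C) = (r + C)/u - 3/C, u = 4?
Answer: 15/2 ≈ 7.5000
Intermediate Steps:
g(r, C) = -3/C + C/4 + r/4 (g(r, C) = (r + C)/4 - 3/C = (C + r)*(1/4) - 3/C = (C/4 + r/4) - 3/C = -3/C + C/4 + r/4)
g(5, -2*(-2))*5 + (2 - 2)/(0 - 2) = ((-12 + (-2*(-2))*(-2*(-2) + 5))/(4*((-2*(-2)))))*5 + (2 - 2)/(0 - 2) = ((1/4)*(-12 + 4*(4 + 5))/4)*5 + 0/(-2) = ((1/4)*(1/4)*(-12 + 4*9))*5 + 0*(-1/2) = ((1/4)*(1/4)*(-12 + 36))*5 + 0 = ((1/4)*(1/4)*24)*5 + 0 = (3/2)*5 + 0 = 15/2 + 0 = 15/2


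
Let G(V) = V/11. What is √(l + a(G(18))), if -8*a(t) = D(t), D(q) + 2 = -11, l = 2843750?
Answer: √45500026/4 ≈ 1686.3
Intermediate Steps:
G(V) = V/11 (G(V) = V*(1/11) = V/11)
D(q) = -13 (D(q) = -2 - 11 = -13)
a(t) = 13/8 (a(t) = -⅛*(-13) = 13/8)
√(l + a(G(18))) = √(2843750 + 13/8) = √(22750013/8) = √45500026/4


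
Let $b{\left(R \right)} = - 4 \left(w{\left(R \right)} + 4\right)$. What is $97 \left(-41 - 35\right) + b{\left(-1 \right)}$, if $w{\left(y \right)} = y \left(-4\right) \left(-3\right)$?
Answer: $-7340$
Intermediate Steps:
$w{\left(y \right)} = 12 y$ ($w{\left(y \right)} = - 4 y \left(-3\right) = 12 y$)
$b{\left(R \right)} = -16 - 48 R$ ($b{\left(R \right)} = - 4 \left(12 R + 4\right) = - 4 \left(4 + 12 R\right) = -16 - 48 R$)
$97 \left(-41 - 35\right) + b{\left(-1 \right)} = 97 \left(-41 - 35\right) - -32 = 97 \left(-76\right) + \left(-16 + 48\right) = -7372 + 32 = -7340$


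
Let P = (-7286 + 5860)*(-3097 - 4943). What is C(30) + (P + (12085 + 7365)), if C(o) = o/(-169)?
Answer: 1940878780/169 ≈ 1.1484e+7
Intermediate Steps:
P = 11465040 (P = -1426*(-8040) = 11465040)
C(o) = -o/169 (C(o) = o*(-1/169) = -o/169)
C(30) + (P + (12085 + 7365)) = -1/169*30 + (11465040 + (12085 + 7365)) = -30/169 + (11465040 + 19450) = -30/169 + 11484490 = 1940878780/169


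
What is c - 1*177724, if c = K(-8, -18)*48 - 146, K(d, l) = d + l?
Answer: -179118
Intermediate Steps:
c = -1394 (c = (-8 - 18)*48 - 146 = -26*48 - 146 = -1248 - 146 = -1394)
c - 1*177724 = -1394 - 1*177724 = -1394 - 177724 = -179118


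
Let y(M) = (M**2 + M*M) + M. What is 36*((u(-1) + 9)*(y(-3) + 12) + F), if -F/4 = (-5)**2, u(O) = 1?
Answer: 6120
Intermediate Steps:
F = -100 (F = -4*(-5)**2 = -4*25 = -100)
y(M) = M + 2*M**2 (y(M) = (M**2 + M**2) + M = 2*M**2 + M = M + 2*M**2)
36*((u(-1) + 9)*(y(-3) + 12) + F) = 36*((1 + 9)*(-3*(1 + 2*(-3)) + 12) - 100) = 36*(10*(-3*(1 - 6) + 12) - 100) = 36*(10*(-3*(-5) + 12) - 100) = 36*(10*(15 + 12) - 100) = 36*(10*27 - 100) = 36*(270 - 100) = 36*170 = 6120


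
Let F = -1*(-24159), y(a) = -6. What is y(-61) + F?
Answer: 24153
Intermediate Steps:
F = 24159
y(-61) + F = -6 + 24159 = 24153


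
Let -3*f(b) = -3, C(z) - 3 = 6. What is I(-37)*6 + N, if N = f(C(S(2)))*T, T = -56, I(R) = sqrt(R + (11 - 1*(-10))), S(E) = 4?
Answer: -56 + 24*I ≈ -56.0 + 24.0*I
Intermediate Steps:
I(R) = sqrt(21 + R) (I(R) = sqrt(R + (11 + 10)) = sqrt(R + 21) = sqrt(21 + R))
C(z) = 9 (C(z) = 3 + 6 = 9)
f(b) = 1 (f(b) = -1/3*(-3) = 1)
N = -56 (N = 1*(-56) = -56)
I(-37)*6 + N = sqrt(21 - 37)*6 - 56 = sqrt(-16)*6 - 56 = (4*I)*6 - 56 = 24*I - 56 = -56 + 24*I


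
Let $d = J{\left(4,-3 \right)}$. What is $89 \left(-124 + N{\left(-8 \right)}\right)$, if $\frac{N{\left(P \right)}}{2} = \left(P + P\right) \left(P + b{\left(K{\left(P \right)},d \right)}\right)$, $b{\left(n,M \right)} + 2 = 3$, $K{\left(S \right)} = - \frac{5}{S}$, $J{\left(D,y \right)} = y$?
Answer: $8900$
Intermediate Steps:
$d = -3$
$b{\left(n,M \right)} = 1$ ($b{\left(n,M \right)} = -2 + 3 = 1$)
$N{\left(P \right)} = 4 P \left(1 + P\right)$ ($N{\left(P \right)} = 2 \left(P + P\right) \left(P + 1\right) = 2 \cdot 2 P \left(1 + P\right) = 4 P \left(1 + P\right)$)
$89 \left(-124 + N{\left(-8 \right)}\right) = 89 \left(-124 + 4 \left(-8\right) \left(1 - 8\right)\right) = 89 \left(-124 + 4 \left(-8\right) \left(-7\right)\right) = 89 \left(-124 + 224\right) = 89 \cdot 100 = 8900$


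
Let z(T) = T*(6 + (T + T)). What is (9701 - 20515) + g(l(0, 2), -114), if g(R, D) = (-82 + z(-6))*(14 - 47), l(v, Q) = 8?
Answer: -9296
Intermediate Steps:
z(T) = T*(6 + 2*T)
g(R, D) = 1518 (g(R, D) = (-82 + 2*(-6)*(3 - 6))*(14 - 47) = (-82 + 2*(-6)*(-3))*(-33) = (-82 + 36)*(-33) = -46*(-33) = 1518)
(9701 - 20515) + g(l(0, 2), -114) = (9701 - 20515) + 1518 = -10814 + 1518 = -9296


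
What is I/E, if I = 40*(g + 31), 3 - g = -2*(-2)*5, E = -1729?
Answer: -80/247 ≈ -0.32389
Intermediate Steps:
g = -17 (g = 3 - (-2*(-2))*5 = 3 - 4*5 = 3 - 1*20 = 3 - 20 = -17)
I = 560 (I = 40*(-17 + 31) = 40*14 = 560)
I/E = 560/(-1729) = 560*(-1/1729) = -80/247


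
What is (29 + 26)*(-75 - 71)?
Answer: -8030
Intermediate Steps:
(29 + 26)*(-75 - 71) = 55*(-146) = -8030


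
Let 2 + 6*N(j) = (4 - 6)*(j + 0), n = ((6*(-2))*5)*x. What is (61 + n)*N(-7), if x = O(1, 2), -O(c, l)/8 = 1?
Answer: 1082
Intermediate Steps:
O(c, l) = -8 (O(c, l) = -8*1 = -8)
x = -8
n = 480 (n = ((6*(-2))*5)*(-8) = -12*5*(-8) = -60*(-8) = 480)
N(j) = -1/3 - j/3 (N(j) = -1/3 + ((4 - 6)*(j + 0))/6 = -1/3 + (-2*j)/6 = -1/3 - j/3)
(61 + n)*N(-7) = (61 + 480)*(-1/3 - 1/3*(-7)) = 541*(-1/3 + 7/3) = 541*2 = 1082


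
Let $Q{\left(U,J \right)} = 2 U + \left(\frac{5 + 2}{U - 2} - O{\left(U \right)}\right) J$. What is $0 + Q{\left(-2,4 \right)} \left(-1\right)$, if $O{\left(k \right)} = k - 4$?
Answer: $-13$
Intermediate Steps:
$O{\left(k \right)} = -4 + k$
$Q{\left(U,J \right)} = 2 U + J \left(4 - U + \frac{7}{-2 + U}\right)$ ($Q{\left(U,J \right)} = 2 U + \left(\frac{5 + 2}{U - 2} - \left(-4 + U\right)\right) J = 2 U + \left(\frac{7}{-2 + U} - \left(-4 + U\right)\right) J = 2 U + \left(4 - U + \frac{7}{-2 + U}\right) J = 2 U + J \left(4 - U + \frac{7}{-2 + U}\right)$)
$0 + Q{\left(-2,4 \right)} \left(-1\right) = 0 + \frac{\left(-1\right) 4 - -8 + 2 \left(-2\right)^{2} - 4 \left(-2\right)^{2} + 6 \cdot 4 \left(-2\right)}{-2 - 2} \left(-1\right) = 0 + \frac{-4 + 8 + 2 \cdot 4 - 4 \cdot 4 - 48}{-4} \left(-1\right) = 0 + - \frac{-4 + 8 + 8 - 16 - 48}{4} \left(-1\right) = 0 + \left(- \frac{1}{4}\right) \left(-52\right) \left(-1\right) = 0 + 13 \left(-1\right) = 0 - 13 = -13$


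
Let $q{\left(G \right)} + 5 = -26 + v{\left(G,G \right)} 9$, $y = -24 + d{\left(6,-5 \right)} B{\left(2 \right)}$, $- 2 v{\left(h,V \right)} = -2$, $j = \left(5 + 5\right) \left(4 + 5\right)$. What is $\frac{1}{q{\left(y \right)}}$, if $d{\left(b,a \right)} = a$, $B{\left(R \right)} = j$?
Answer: $- \frac{1}{22} \approx -0.045455$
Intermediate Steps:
$j = 90$ ($j = 10 \cdot 9 = 90$)
$B{\left(R \right)} = 90$
$v{\left(h,V \right)} = 1$ ($v{\left(h,V \right)} = \left(- \frac{1}{2}\right) \left(-2\right) = 1$)
$y = -474$ ($y = -24 - 450 = -474$)
$q{\left(G \right)} = -22$ ($q{\left(G \right)} = -5 + \left(-26 + 1 \cdot 9\right) = -5 + \left(-26 + 9\right) = -5 - 17 = -22$)
$\frac{1}{q{\left(y \right)}} = \frac{1}{-22} = - \frac{1}{22}$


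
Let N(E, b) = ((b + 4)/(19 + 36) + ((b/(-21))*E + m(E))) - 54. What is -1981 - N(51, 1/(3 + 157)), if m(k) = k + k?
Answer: -3905936/1925 ≈ -2029.1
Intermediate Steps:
m(k) = 2*k
N(E, b) = -2966/55 + 2*E + b/55 - E*b/21 (N(E, b) = ((b + 4)/(19 + 36) + ((b/(-21))*E + 2*E)) - 54 = ((4 + b)/55 + ((b*(-1/21))*E + 2*E)) - 54 = ((4 + b)*(1/55) + ((-b/21)*E + 2*E)) - 54 = ((4/55 + b/55) + (-E*b/21 + 2*E)) - 54 = ((4/55 + b/55) + (2*E - E*b/21)) - 54 = (4/55 + 2*E + b/55 - E*b/21) - 54 = -2966/55 + 2*E + b/55 - E*b/21)
-1981 - N(51, 1/(3 + 157)) = -1981 - (-2966/55 + 2*51 + 1/(55*(3 + 157)) - 1/21*51/(3 + 157)) = -1981 - (-2966/55 + 102 + (1/55)/160 - 1/21*51/160) = -1981 - (-2966/55 + 102 + (1/55)*(1/160) - 1/21*51*1/160) = -1981 - (-2966/55 + 102 + 1/8800 - 17/1120) = -1981 - 1*92511/1925 = -1981 - 92511/1925 = -3905936/1925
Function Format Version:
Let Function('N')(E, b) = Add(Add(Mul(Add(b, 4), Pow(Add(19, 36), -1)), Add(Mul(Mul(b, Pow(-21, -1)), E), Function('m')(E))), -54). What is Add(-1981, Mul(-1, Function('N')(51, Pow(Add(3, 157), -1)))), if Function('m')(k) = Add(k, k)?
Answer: Rational(-3905936, 1925) ≈ -2029.1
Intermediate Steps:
Function('m')(k) = Mul(2, k)
Function('N')(E, b) = Add(Rational(-2966, 55), Mul(2, E), Mul(Rational(1, 55), b), Mul(Rational(-1, 21), E, b)) (Function('N')(E, b) = Add(Add(Mul(Add(b, 4), Pow(Add(19, 36), -1)), Add(Mul(Mul(b, Pow(-21, -1)), E), Mul(2, E))), -54) = Add(Add(Mul(Add(4, b), Pow(55, -1)), Add(Mul(Mul(b, Rational(-1, 21)), E), Mul(2, E))), -54) = Add(Add(Mul(Add(4, b), Rational(1, 55)), Add(Mul(Mul(Rational(-1, 21), b), E), Mul(2, E))), -54) = Add(Add(Add(Rational(4, 55), Mul(Rational(1, 55), b)), Add(Mul(Rational(-1, 21), E, b), Mul(2, E))), -54) = Add(Add(Add(Rational(4, 55), Mul(Rational(1, 55), b)), Add(Mul(2, E), Mul(Rational(-1, 21), E, b))), -54) = Add(Add(Rational(4, 55), Mul(2, E), Mul(Rational(1, 55), b), Mul(Rational(-1, 21), E, b)), -54) = Add(Rational(-2966, 55), Mul(2, E), Mul(Rational(1, 55), b), Mul(Rational(-1, 21), E, b)))
Add(-1981, Mul(-1, Function('N')(51, Pow(Add(3, 157), -1)))) = Add(-1981, Mul(-1, Add(Rational(-2966, 55), Mul(2, 51), Mul(Rational(1, 55), Pow(Add(3, 157), -1)), Mul(Rational(-1, 21), 51, Pow(Add(3, 157), -1))))) = Add(-1981, Mul(-1, Add(Rational(-2966, 55), 102, Mul(Rational(1, 55), Pow(160, -1)), Mul(Rational(-1, 21), 51, Pow(160, -1))))) = Add(-1981, Mul(-1, Add(Rational(-2966, 55), 102, Mul(Rational(1, 55), Rational(1, 160)), Mul(Rational(-1, 21), 51, Rational(1, 160))))) = Add(-1981, Mul(-1, Add(Rational(-2966, 55), 102, Rational(1, 8800), Rational(-17, 1120)))) = Add(-1981, Mul(-1, Rational(92511, 1925))) = Add(-1981, Rational(-92511, 1925)) = Rational(-3905936, 1925)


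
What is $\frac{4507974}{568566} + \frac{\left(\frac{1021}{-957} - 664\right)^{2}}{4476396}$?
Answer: $\frac{346512511428271493}{43165770783347916} \approx 8.0275$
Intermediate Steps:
$\frac{4507974}{568566} + \frac{\left(\frac{1021}{-957} - 664\right)^{2}}{4476396} = 4507974 \cdot \frac{1}{568566} + \left(1021 \left(- \frac{1}{957}\right) - 664\right)^{2} \cdot \frac{1}{4476396} = \frac{83481}{10529} + \left(- \frac{1021}{957} - 664\right)^{2} \cdot \frac{1}{4476396} = \frac{83481}{10529} + \left(- \frac{636469}{957}\right)^{2} \cdot \frac{1}{4476396} = \frac{83481}{10529} + \frac{405092787961}{915849} \cdot \frac{1}{4476396} = \frac{83481}{10529} + \frac{405092787961}{4099702800204} = \frac{346512511428271493}{43165770783347916}$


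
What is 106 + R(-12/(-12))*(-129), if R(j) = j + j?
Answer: -152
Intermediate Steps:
R(j) = 2*j
106 + R(-12/(-12))*(-129) = 106 + (2*(-12/(-12)))*(-129) = 106 + (2*(-12*(-1/12)))*(-129) = 106 + (2*1)*(-129) = 106 + 2*(-129) = 106 - 258 = -152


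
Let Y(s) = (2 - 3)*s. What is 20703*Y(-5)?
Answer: 103515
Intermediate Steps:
Y(s) = -s
20703*Y(-5) = 20703*(-1*(-5)) = 20703*5 = 103515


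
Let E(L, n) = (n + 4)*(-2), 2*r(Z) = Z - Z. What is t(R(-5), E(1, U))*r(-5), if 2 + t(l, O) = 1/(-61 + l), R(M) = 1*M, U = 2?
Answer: 0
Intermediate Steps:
r(Z) = 0 (r(Z) = (Z - Z)/2 = (½)*0 = 0)
E(L, n) = -8 - 2*n (E(L, n) = (4 + n)*(-2) = -8 - 2*n)
R(M) = M
t(l, O) = -2 + 1/(-61 + l)
t(R(-5), E(1, U))*r(-5) = ((123 - 2*(-5))/(-61 - 5))*0 = ((123 + 10)/(-66))*0 = -1/66*133*0 = -133/66*0 = 0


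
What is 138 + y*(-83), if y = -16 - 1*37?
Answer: 4537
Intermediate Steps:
y = -53 (y = -16 - 37 = -53)
138 + y*(-83) = 138 - 53*(-83) = 138 + 4399 = 4537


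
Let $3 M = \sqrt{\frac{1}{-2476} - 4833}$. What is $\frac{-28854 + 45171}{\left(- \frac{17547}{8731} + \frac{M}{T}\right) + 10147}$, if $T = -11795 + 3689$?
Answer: $\frac{18476779379454684895443187680}{11487819263668175516697554149} + \frac{1391406333191240436 i \sqrt{14002399}}{11487819263668175516697554149} \approx 1.6084 + 4.5323 \cdot 10^{-7} i$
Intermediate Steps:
$T = -8106$
$M = \frac{23 i \sqrt{14002399}}{3714}$ ($M = \frac{\sqrt{\frac{1}{-2476} - 4833}}{3} = \frac{\sqrt{- \frac{1}{2476} - 4833}}{3} = \frac{\sqrt{- \frac{11966509}{2476}}}{3} = \frac{\frac{23}{1238} i \sqrt{14002399}}{3} = \frac{23 i \sqrt{14002399}}{3714} \approx 23.173 i$)
$\frac{-28854 + 45171}{\left(- \frac{17547}{8731} + \frac{M}{T}\right) + 10147} = \frac{-28854 + 45171}{\left(- \frac{17547}{8731} + \frac{\frac{23}{3714} i \sqrt{14002399}}{-8106}\right) + 10147} = \frac{16317}{\left(\left(-17547\right) \frac{1}{8731} + \frac{23 i \sqrt{14002399}}{3714} \left(- \frac{1}{8106}\right)\right) + 10147} = \frac{16317}{\left(- \frac{17547}{8731} - \frac{23 i \sqrt{14002399}}{30105684}\right) + 10147} = \frac{16317}{\frac{88575910}{8731} - \frac{23 i \sqrt{14002399}}{30105684}}$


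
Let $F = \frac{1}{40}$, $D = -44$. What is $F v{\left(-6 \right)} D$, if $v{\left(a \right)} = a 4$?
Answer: $\frac{132}{5} \approx 26.4$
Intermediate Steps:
$F = \frac{1}{40} \approx 0.025$
$v{\left(a \right)} = 4 a$
$F v{\left(-6 \right)} D = \frac{4 \left(-6\right)}{40} \left(-44\right) = \frac{1}{40} \left(-24\right) \left(-44\right) = \left(- \frac{3}{5}\right) \left(-44\right) = \frac{132}{5}$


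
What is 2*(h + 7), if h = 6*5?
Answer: 74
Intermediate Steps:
h = 30
2*(h + 7) = 2*(30 + 7) = 2*37 = 74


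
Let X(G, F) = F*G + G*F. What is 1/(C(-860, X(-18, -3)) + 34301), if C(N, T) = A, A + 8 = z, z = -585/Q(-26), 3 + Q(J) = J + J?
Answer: 11/377340 ≈ 2.9151e-5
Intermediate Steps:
Q(J) = -3 + 2*J (Q(J) = -3 + (J + J) = -3 + 2*J)
z = 117/11 (z = -585/(-3 + 2*(-26)) = -585/(-3 - 52) = -585/(-55) = -585*(-1/55) = 117/11 ≈ 10.636)
A = 29/11 (A = -8 + 117/11 = 29/11 ≈ 2.6364)
X(G, F) = 2*F*G (X(G, F) = F*G + F*G = 2*F*G)
C(N, T) = 29/11
1/(C(-860, X(-18, -3)) + 34301) = 1/(29/11 + 34301) = 1/(377340/11) = 11/377340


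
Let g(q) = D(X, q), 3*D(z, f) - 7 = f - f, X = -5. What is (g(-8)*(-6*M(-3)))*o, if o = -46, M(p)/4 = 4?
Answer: 10304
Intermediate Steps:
M(p) = 16 (M(p) = 4*4 = 16)
D(z, f) = 7/3 (D(z, f) = 7/3 + (f - f)/3 = 7/3 + (⅓)*0 = 7/3 + 0 = 7/3)
g(q) = 7/3
(g(-8)*(-6*M(-3)))*o = (7*(-6*16)/3)*(-46) = ((7/3)*(-96))*(-46) = -224*(-46) = 10304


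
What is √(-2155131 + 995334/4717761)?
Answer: I*√5329702820549731853/1572587 ≈ 1468.0*I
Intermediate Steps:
√(-2155131 + 995334/4717761) = √(-2155131 + 995334*(1/4717761)) = √(-2155131 + 331778/1572587) = √(-3389130662119/1572587) = I*√5329702820549731853/1572587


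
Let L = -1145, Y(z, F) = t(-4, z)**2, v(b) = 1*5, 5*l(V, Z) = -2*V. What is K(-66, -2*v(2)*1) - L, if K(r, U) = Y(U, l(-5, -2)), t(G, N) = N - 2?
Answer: 1289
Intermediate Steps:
t(G, N) = -2 + N
l(V, Z) = -2*V/5 (l(V, Z) = (-2*V)/5 = -2*V/5)
v(b) = 5
Y(z, F) = (-2 + z)**2
K(r, U) = (-2 + U)**2
K(-66, -2*v(2)*1) - L = (-2 - 2*5*1)**2 - 1*(-1145) = (-2 - 10*1)**2 + 1145 = (-2 - 10)**2 + 1145 = (-12)**2 + 1145 = 144 + 1145 = 1289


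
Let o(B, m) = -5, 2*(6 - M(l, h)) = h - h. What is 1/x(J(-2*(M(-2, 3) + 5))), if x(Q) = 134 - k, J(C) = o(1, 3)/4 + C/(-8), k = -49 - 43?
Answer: 1/226 ≈ 0.0044248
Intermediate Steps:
M(l, h) = 6 (M(l, h) = 6 - (h - h)/2 = 6 - ½*0 = 6 + 0 = 6)
k = -92
J(C) = -5/4 - C/8 (J(C) = -5/4 + C/(-8) = -5*¼ + C*(-⅛) = -5/4 - C/8)
x(Q) = 226 (x(Q) = 134 - 1*(-92) = 134 + 92 = 226)
1/x(J(-2*(M(-2, 3) + 5))) = 1/226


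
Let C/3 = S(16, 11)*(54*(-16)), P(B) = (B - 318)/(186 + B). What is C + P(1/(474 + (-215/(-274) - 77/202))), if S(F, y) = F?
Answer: -50638468103537/1220977543 ≈ -41474.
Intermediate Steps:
P(B) = (-318 + B)/(186 + B)
C = -41472 (C = 3*(16*(54*(-16))) = 3*(16*(-864)) = 3*(-13824) = -41472)
C + P(1/(474 + (-215/(-274) - 77/202))) = -41472 + (-318 + 1/(474 + (-215/(-274) - 77/202)))/(186 + 1/(474 + (-215/(-274) - 77/202))) = -41472 + (-318 + 1/(474 + (-215*(-1/274) - 77*1/202)))/(186 + 1/(474 + (-215*(-1/274) - 77*1/202))) = -41472 + (-318 + 1/(474 + (215/274 - 77/202)))/(186 + 1/(474 + (215/274 - 77/202))) = -41472 + (-318 + 1/(474 + 5583/13837))/(186 + 1/(474 + 5583/13837)) = -41472 + (-318 + 1/(6564321/13837))/(186 + 1/(6564321/13837)) = -41472 + (-318 + 13837/6564321)/(186 + 13837/6564321) = -41472 - 2087440241/6564321/(1220977543/6564321) = -41472 + (6564321/1220977543)*(-2087440241/6564321) = -41472 - 2087440241/1220977543 = -50638468103537/1220977543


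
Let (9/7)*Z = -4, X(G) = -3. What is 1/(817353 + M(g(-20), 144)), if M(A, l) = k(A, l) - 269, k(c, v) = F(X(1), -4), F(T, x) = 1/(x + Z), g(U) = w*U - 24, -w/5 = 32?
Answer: 64/52293367 ≈ 1.2239e-6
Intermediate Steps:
w = -160 (w = -5*32 = -160)
Z = -28/9 (Z = (7/9)*(-4) = -28/9 ≈ -3.1111)
g(U) = -24 - 160*U (g(U) = -160*U - 24 = -24 - 160*U)
F(T, x) = 1/(-28/9 + x) (F(T, x) = 1/(x - 28/9) = 1/(-28/9 + x))
k(c, v) = -9/64 (k(c, v) = 9/(-28 + 9*(-4)) = 9/(-28 - 36) = 9/(-64) = 9*(-1/64) = -9/64)
M(A, l) = -17225/64 (M(A, l) = -9/64 - 269 = -17225/64)
1/(817353 + M(g(-20), 144)) = 1/(817353 - 17225/64) = 1/(52293367/64) = 64/52293367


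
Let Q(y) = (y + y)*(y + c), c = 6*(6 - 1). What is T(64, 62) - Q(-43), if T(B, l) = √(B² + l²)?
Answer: -1118 + 2*√1985 ≈ -1028.9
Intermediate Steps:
c = 30 (c = 6*5 = 30)
Q(y) = 2*y*(30 + y) (Q(y) = (y + y)*(y + 30) = (2*y)*(30 + y) = 2*y*(30 + y))
T(64, 62) - Q(-43) = √(64² + 62²) - 2*(-43)*(30 - 43) = √(4096 + 3844) - 2*(-43)*(-13) = √7940 - 1*1118 = 2*√1985 - 1118 = -1118 + 2*√1985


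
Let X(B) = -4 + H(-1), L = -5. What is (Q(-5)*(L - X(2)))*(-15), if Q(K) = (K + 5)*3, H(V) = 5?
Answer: 0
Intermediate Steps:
Q(K) = 15 + 3*K (Q(K) = (5 + K)*3 = 15 + 3*K)
X(B) = 1 (X(B) = -4 + 5 = 1)
(Q(-5)*(L - X(2)))*(-15) = ((15 + 3*(-5))*(-5 - 1*1))*(-15) = ((15 - 15)*(-5 - 1))*(-15) = (0*(-6))*(-15) = 0*(-15) = 0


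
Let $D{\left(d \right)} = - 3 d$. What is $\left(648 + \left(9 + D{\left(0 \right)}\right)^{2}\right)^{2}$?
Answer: $531441$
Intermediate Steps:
$\left(648 + \left(9 + D{\left(0 \right)}\right)^{2}\right)^{2} = \left(648 + \left(9 - 0\right)^{2}\right)^{2} = \left(648 + \left(9 + 0\right)^{2}\right)^{2} = \left(648 + 9^{2}\right)^{2} = \left(648 + 81\right)^{2} = 729^{2} = 531441$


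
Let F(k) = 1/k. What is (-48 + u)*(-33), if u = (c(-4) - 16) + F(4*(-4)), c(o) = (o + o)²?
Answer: 33/16 ≈ 2.0625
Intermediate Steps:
c(o) = 4*o² (c(o) = (2*o)² = 4*o²)
u = 767/16 (u = (4*(-4)² - 16) + 1/(4*(-4)) = (4*16 - 16) + 1/(-16) = (64 - 16) - 1/16 = 48 - 1/16 = 767/16 ≈ 47.938)
(-48 + u)*(-33) = (-48 + 767/16)*(-33) = -1/16*(-33) = 33/16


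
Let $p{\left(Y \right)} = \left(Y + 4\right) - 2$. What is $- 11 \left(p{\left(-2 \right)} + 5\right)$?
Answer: $-55$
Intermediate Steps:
$p{\left(Y \right)} = 2 + Y$ ($p{\left(Y \right)} = \left(4 + Y\right) - 2 = 2 + Y$)
$- 11 \left(p{\left(-2 \right)} + 5\right) = - 11 \left(\left(2 - 2\right) + 5\right) = - 11 \left(0 + 5\right) = \left(-11\right) 5 = -55$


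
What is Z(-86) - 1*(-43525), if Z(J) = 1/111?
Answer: 4831276/111 ≈ 43525.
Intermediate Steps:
Z(J) = 1/111
Z(-86) - 1*(-43525) = 1/111 - 1*(-43525) = 1/111 + 43525 = 4831276/111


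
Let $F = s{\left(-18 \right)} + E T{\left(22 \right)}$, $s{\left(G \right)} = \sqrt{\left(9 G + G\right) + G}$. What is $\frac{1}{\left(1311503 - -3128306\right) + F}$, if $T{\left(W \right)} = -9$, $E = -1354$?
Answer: $\frac{4451995}{19820259480223} - \frac{3 i \sqrt{22}}{19820259480223} \approx 2.2462 \cdot 10^{-7} - 7.0994 \cdot 10^{-13} i$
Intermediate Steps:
$s{\left(G \right)} = \sqrt{11} \sqrt{G}$ ($s{\left(G \right)} = \sqrt{10 G + G} = \sqrt{11 G} = \sqrt{11} \sqrt{G}$)
$F = 12186 + 3 i \sqrt{22}$ ($F = \sqrt{11} \sqrt{-18} - -12186 = \sqrt{11} \cdot 3 i \sqrt{2} + 12186 = 3 i \sqrt{22} + 12186 = 12186 + 3 i \sqrt{22} \approx 12186.0 + 14.071 i$)
$\frac{1}{\left(1311503 - -3128306\right) + F} = \frac{1}{\left(1311503 - -3128306\right) + \left(12186 + 3 i \sqrt{22}\right)} = \frac{1}{\left(1311503 + 3128306\right) + \left(12186 + 3 i \sqrt{22}\right)} = \frac{1}{4439809 + \left(12186 + 3 i \sqrt{22}\right)} = \frac{1}{4451995 + 3 i \sqrt{22}}$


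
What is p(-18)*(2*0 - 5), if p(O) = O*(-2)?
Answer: -180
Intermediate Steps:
p(O) = -2*O
p(-18)*(2*0 - 5) = (-2*(-18))*(2*0 - 5) = 36*(0 - 5) = 36*(-5) = -180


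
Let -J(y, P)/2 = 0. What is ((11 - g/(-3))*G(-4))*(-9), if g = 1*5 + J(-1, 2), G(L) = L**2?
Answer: -1824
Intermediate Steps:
J(y, P) = 0 (J(y, P) = -2*0 = 0)
g = 5 (g = 1*5 + 0 = 5 + 0 = 5)
((11 - g/(-3))*G(-4))*(-9) = ((11 - 5/(-3))*(-4)**2)*(-9) = ((11 - 5*(-1)/3)*16)*(-9) = ((11 - 1*(-5/3))*16)*(-9) = ((11 + 5/3)*16)*(-9) = ((38/3)*16)*(-9) = (608/3)*(-9) = -1824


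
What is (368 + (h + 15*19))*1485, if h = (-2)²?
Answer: 975645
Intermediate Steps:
h = 4
(368 + (h + 15*19))*1485 = (368 + (4 + 15*19))*1485 = (368 + (4 + 285))*1485 = (368 + 289)*1485 = 657*1485 = 975645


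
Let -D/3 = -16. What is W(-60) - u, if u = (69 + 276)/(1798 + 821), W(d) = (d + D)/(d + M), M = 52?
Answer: 2389/1746 ≈ 1.3683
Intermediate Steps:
D = 48 (D = -3*(-16) = 48)
W(d) = (48 + d)/(52 + d) (W(d) = (d + 48)/(d + 52) = (48 + d)/(52 + d))
u = 115/873 (u = 345/2619 = 345*(1/2619) = 115/873 ≈ 0.13173)
W(-60) - u = (48 - 60)/(52 - 60) - 1*115/873 = -12/(-8) - 115/873 = -1/8*(-12) - 115/873 = 3/2 - 115/873 = 2389/1746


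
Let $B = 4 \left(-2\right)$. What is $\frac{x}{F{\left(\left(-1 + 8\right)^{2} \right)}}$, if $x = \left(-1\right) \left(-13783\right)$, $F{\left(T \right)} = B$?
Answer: $- \frac{13783}{8} \approx -1722.9$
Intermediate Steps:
$B = -8$
$F{\left(T \right)} = -8$
$x = 13783$
$\frac{x}{F{\left(\left(-1 + 8\right)^{2} \right)}} = \frac{13783}{-8} = 13783 \left(- \frac{1}{8}\right) = - \frac{13783}{8}$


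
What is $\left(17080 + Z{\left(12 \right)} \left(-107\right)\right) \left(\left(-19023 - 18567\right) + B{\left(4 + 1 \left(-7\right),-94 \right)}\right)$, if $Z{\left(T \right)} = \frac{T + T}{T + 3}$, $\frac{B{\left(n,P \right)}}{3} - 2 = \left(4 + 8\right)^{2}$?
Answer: $- \frac{3140978688}{5} \approx -6.282 \cdot 10^{8}$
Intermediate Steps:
$B{\left(n,P \right)} = 438$ ($B{\left(n,P \right)} = 6 + 3 \left(4 + 8\right)^{2} = 6 + 3 \cdot 12^{2} = 6 + 3 \cdot 144 = 6 + 432 = 438$)
$Z{\left(T \right)} = \frac{2 T}{3 + T}$
$\left(17080 + Z{\left(12 \right)} \left(-107\right)\right) \left(\left(-19023 - 18567\right) + B{\left(4 + 1 \left(-7\right),-94 \right)}\right) = \left(17080 + 2 \cdot 12 \frac{1}{3 + 12} \left(-107\right)\right) \left(\left(-19023 - 18567\right) + 438\right) = \left(17080 + 2 \cdot 12 \cdot \frac{1}{15} \left(-107\right)\right) \left(-37590 + 438\right) = \left(17080 + 2 \cdot 12 \cdot \frac{1}{15} \left(-107\right)\right) \left(-37152\right) = \left(17080 + \frac{8}{5} \left(-107\right)\right) \left(-37152\right) = \left(17080 - \frac{856}{5}\right) \left(-37152\right) = \frac{84544}{5} \left(-37152\right) = - \frac{3140978688}{5}$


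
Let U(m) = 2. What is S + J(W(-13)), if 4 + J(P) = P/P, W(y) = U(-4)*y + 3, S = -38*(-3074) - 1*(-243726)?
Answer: 360535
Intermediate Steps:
S = 360538 (S = 116812 + 243726 = 360538)
W(y) = 3 + 2*y (W(y) = 2*y + 3 = 3 + 2*y)
J(P) = -3 (J(P) = -4 + P/P = -4 + 1 = -3)
S + J(W(-13)) = 360538 - 3 = 360535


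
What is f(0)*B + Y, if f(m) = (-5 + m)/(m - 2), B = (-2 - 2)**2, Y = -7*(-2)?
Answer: 54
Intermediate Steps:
Y = 14
B = 16 (B = (-4)**2 = 16)
f(m) = (-5 + m)/(-2 + m)
f(0)*B + Y = ((-5 + 0)/(-2 + 0))*16 + 14 = (-5/(-2))*16 + 14 = -1/2*(-5)*16 + 14 = (5/2)*16 + 14 = 40 + 14 = 54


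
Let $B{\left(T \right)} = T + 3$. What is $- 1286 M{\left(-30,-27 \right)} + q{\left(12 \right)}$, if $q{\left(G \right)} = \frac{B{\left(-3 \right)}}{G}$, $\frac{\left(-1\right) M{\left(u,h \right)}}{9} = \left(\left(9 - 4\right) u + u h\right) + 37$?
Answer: $8067078$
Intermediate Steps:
$B{\left(T \right)} = 3 + T$
$M{\left(u,h \right)} = -333 - 45 u - 9 h u$ ($M{\left(u,h \right)} = - 9 \left(\left(\left(9 - 4\right) u + u h\right) + 37\right) = - 9 \left(\left(\left(9 - 4\right) u + h u\right) + 37\right) = - 9 \left(\left(5 u + h u\right) + 37\right) = - 9 \left(37 + 5 u + h u\right) = -333 - 45 u - 9 h u$)
$q{\left(G \right)} = 0$ ($q{\left(G \right)} = \frac{3 - 3}{G} = \frac{0}{G} = 0$)
$- 1286 M{\left(-30,-27 \right)} + q{\left(12 \right)} = - 1286 \left(-333 - -1350 - \left(-243\right) \left(-30\right)\right) + 0 = - 1286 \left(-333 + 1350 - 7290\right) + 0 = \left(-1286\right) \left(-6273\right) + 0 = 8067078 + 0 = 8067078$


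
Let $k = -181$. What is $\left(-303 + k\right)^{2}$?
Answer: $234256$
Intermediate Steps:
$\left(-303 + k\right)^{2} = \left(-303 - 181\right)^{2} = \left(-484\right)^{2} = 234256$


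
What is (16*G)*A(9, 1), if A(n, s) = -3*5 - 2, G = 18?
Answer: -4896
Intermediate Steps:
A(n, s) = -17 (A(n, s) = -15 - 2 = -17)
(16*G)*A(9, 1) = (16*18)*(-17) = 288*(-17) = -4896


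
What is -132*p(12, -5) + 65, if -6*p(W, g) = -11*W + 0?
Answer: -2839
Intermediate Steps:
p(W, g) = 11*W/6 (p(W, g) = -(-11*W + 0)/6 = -(-11)*W/6 = 11*W/6)
-132*p(12, -5) + 65 = -242*12 + 65 = -132*22 + 65 = -2904 + 65 = -2839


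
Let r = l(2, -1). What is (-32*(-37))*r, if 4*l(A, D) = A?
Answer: 592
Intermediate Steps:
l(A, D) = A/4
r = 1/2 (r = (1/4)*2 = 1/2 ≈ 0.50000)
(-32*(-37))*r = -32*(-37)*(1/2) = 1184*(1/2) = 592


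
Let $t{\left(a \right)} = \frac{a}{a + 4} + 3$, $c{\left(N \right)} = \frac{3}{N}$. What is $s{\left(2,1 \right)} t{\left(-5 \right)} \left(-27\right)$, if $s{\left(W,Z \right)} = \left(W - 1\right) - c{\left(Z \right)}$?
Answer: $432$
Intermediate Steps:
$s{\left(W,Z \right)} = -1 + W - \frac{3}{Z}$ ($s{\left(W,Z \right)} = \left(W - 1\right) - \frac{3}{Z} = \left(-1 + W\right) - \frac{3}{Z} = -1 + W - \frac{3}{Z}$)
$t{\left(a \right)} = 3 + \frac{a}{4 + a}$ ($t{\left(a \right)} = \frac{a}{4 + a} + 3 = 3 + \frac{a}{4 + a}$)
$s{\left(2,1 \right)} t{\left(-5 \right)} \left(-27\right) = \left(-1 + 2 - \frac{3}{1}\right) \frac{4 \left(3 - 5\right)}{4 - 5} \left(-27\right) = \left(-1 + 2 - 3\right) 4 \frac{1}{-1} \left(-2\right) \left(-27\right) = \left(-1 + 2 - 3\right) 4 \left(-1\right) \left(-2\right) \left(-27\right) = \left(-2\right) 8 \left(-27\right) = \left(-16\right) \left(-27\right) = 432$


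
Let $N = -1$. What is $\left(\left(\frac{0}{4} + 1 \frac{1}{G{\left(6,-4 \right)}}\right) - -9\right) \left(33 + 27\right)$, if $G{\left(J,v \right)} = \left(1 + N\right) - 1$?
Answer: $480$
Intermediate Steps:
$G{\left(J,v \right)} = -1$ ($G{\left(J,v \right)} = \left(1 - 1\right) - 1 = 0 - 1 = -1$)
$\left(\left(\frac{0}{4} + 1 \frac{1}{G{\left(6,-4 \right)}}\right) - -9\right) \left(33 + 27\right) = \left(\left(\frac{0}{4} + 1 \frac{1}{-1}\right) - -9\right) \left(33 + 27\right) = \left(\left(0 \cdot \frac{1}{4} + 1 \left(-1\right)\right) + 9\right) 60 = \left(\left(0 - 1\right) + 9\right) 60 = \left(-1 + 9\right) 60 = 8 \cdot 60 = 480$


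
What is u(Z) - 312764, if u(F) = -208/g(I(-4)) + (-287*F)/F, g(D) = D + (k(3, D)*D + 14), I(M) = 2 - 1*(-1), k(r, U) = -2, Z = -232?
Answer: -3443769/11 ≈ -3.1307e+5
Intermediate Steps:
I(M) = 3 (I(M) = 2 + 1 = 3)
g(D) = 14 - D (g(D) = D + (-2*D + 14) = D + (14 - 2*D) = 14 - D)
u(F) = -3365/11 (u(F) = -208/(14 - 1*3) + (-287*F)/F = -208/(14 - 3) - 287 = -208/11 - 287 = -3365/11)
u(Z) - 312764 = -3365/11 - 312764 = -3443769/11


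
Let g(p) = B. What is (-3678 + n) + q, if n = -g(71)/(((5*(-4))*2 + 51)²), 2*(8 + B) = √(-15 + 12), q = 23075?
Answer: 2347045/121 - I*√3/242 ≈ 19397.0 - 0.0071572*I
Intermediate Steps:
B = -8 + I*√3/2 (B = -8 + √(-15 + 12)/2 = -8 + √(-3)/2 = -8 + (I*√3)/2 = -8 + I*√3/2 ≈ -8.0 + 0.86602*I)
g(p) = -8 + I*√3/2
n = 8/121 - I*√3/242 (n = -(-8 + I*√3/2)/(((5*(-4))*2 + 51)²) = -(-8 + I*√3/2)/((-20*2 + 51)²) = -(-8 + I*√3/2)/((-40 + 51)²) = -(-8 + I*√3/2)/(11²) = -(-8 + I*√3/2)/121 = -(-8/121 + I*√3/242) = 8/121 - I*√3/242 ≈ 0.066116 - 0.0071572*I)
(-3678 + n) + q = (-3678 + (8/121 - I*√3/242)) + 23075 = (-445030/121 - I*√3/242) + 23075 = 2347045/121 - I*√3/242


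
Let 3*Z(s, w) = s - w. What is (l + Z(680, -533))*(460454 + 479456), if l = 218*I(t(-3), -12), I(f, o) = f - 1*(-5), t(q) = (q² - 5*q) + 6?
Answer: 22654650730/3 ≈ 7.5515e+9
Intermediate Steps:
t(q) = 6 + q² - 5*q
I(f, o) = 5 + f (I(f, o) = f + 5 = 5 + f)
l = 7630 (l = 218*(5 + (6 + (-3)² - 5*(-3))) = 218*(5 + (6 + 9 + 15)) = 218*(5 + 30) = 218*35 = 7630)
Z(s, w) = -w/3 + s/3 (Z(s, w) = (s - w)/3 = -w/3 + s/3)
(l + Z(680, -533))*(460454 + 479456) = (7630 + (-⅓*(-533) + (⅓)*680))*(460454 + 479456) = (7630 + (533/3 + 680/3))*939910 = (7630 + 1213/3)*939910 = (24103/3)*939910 = 22654650730/3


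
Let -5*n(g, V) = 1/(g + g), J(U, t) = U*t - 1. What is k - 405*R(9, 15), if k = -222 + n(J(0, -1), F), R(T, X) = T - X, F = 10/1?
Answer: 22081/10 ≈ 2208.1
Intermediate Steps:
J(U, t) = -1 + U*t
F = 10 (F = 10*1 = 10)
n(g, V) = -1/(10*g) (n(g, V) = -1/(5*(g + g)) = -1/(2*g)/5 = -1/(10*g))
k = -2219/10 (k = -222 - 1/(10*(-1 + 0*(-1))) = -222 - 1/(10*(-1 + 0)) = -222 - ⅒/(-1) = -222 - ⅒*(-1) = -222 + ⅒ = -2219/10 ≈ -221.90)
k - 405*R(9, 15) = -2219/10 - 405*(9 - 1*15) = -2219/10 - 405*(9 - 15) = -2219/10 - 405*(-6) = -2219/10 + 2430 = 22081/10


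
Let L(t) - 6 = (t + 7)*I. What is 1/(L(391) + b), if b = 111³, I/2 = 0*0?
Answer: 1/1367637 ≈ 7.3119e-7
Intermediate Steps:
I = 0 (I = 2*(0*0) = 2*0 = 0)
L(t) = 6 (L(t) = 6 + (t + 7)*0 = 6 + (7 + t)*0 = 6 + 0 = 6)
b = 1367631
1/(L(391) + b) = 1/(6 + 1367631) = 1/1367637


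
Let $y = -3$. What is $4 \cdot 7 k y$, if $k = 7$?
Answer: $-588$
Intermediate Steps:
$4 \cdot 7 k y = 4 \cdot 7 \cdot 7 \left(-3\right) = 28 \cdot 7 \left(-3\right) = 196 \left(-3\right) = -588$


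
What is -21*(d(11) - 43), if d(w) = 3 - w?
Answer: 1071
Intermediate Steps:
-21*(d(11) - 43) = -21*((3 - 1*11) - 43) = -21*((3 - 11) - 43) = -21*(-8 - 43) = -21*(-51) = 1071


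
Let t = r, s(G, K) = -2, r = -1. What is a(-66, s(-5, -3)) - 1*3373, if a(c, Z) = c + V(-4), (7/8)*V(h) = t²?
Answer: -24065/7 ≈ -3437.9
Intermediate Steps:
t = -1
V(h) = 8/7 (V(h) = (8/7)*(-1)² = (8/7)*1 = 8/7)
a(c, Z) = 8/7 + c (a(c, Z) = c + 8/7 = 8/7 + c)
a(-66, s(-5, -3)) - 1*3373 = (8/7 - 66) - 1*3373 = -454/7 - 3373 = -24065/7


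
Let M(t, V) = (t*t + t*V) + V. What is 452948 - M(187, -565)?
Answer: 524199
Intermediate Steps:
M(t, V) = V + t**2 + V*t (M(t, V) = (t**2 + V*t) + V = V + t**2 + V*t)
452948 - M(187, -565) = 452948 - (-565 + 187**2 - 565*187) = 452948 - (-565 + 34969 - 105655) = 452948 - 1*(-71251) = 452948 + 71251 = 524199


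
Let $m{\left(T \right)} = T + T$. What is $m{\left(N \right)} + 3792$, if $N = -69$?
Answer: $3654$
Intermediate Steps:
$m{\left(T \right)} = 2 T$
$m{\left(N \right)} + 3792 = 2 \left(-69\right) + 3792 = -138 + 3792 = 3654$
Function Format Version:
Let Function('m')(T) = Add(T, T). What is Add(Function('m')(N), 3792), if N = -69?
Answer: 3654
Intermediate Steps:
Function('m')(T) = Mul(2, T)
Add(Function('m')(N), 3792) = Add(Mul(2, -69), 3792) = Add(-138, 3792) = 3654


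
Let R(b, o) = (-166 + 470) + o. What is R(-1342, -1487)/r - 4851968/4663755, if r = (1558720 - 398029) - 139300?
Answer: -708753381379/680502483315 ≈ -1.0415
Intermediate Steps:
r = 1021391 (r = 1160691 - 139300 = 1021391)
R(b, o) = 304 + o
R(-1342, -1487)/r - 4851968/4663755 = (304 - 1487)/1021391 - 4851968/4663755 = -1183*1/1021391 - 4851968*1/4663755 = -169/145913 - 4851968/4663755 = -708753381379/680502483315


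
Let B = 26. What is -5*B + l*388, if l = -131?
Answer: -50958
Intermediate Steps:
-5*B + l*388 = -5*26 - 131*388 = -130 - 50828 = -50958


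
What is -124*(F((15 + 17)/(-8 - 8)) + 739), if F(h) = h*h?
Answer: -92132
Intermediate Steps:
F(h) = h²
-124*(F((15 + 17)/(-8 - 8)) + 739) = -124*(((15 + 17)/(-8 - 8))² + 739) = -124*((32/(-16))² + 739) = -124*((32*(-1/16))² + 739) = -124*((-2)² + 739) = -124*(4 + 739) = -124*743 = -92132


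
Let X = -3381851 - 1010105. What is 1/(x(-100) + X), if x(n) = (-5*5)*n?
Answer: -1/4389456 ≈ -2.2782e-7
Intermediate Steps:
x(n) = -25*n
X = -4391956
1/(x(-100) + X) = 1/(-25*(-100) - 4391956) = 1/(2500 - 4391956) = 1/(-4389456) = -1/4389456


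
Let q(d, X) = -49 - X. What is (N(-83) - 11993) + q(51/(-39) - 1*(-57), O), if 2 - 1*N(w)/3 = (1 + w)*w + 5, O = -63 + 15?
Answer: -32421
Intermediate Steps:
O = -48
N(w) = -9 - 3*w*(1 + w) (N(w) = 6 - 3*((1 + w)*w + 5) = 6 - 3*(w*(1 + w) + 5) = 6 - 3*(5 + w*(1 + w)) = 6 + (-15 - 3*w*(1 + w)) = -9 - 3*w*(1 + w))
(N(-83) - 11993) + q(51/(-39) - 1*(-57), O) = ((-9 - 3*(-83) - 3*(-83)²) - 11993) + (-49 - 1*(-48)) = ((-9 + 249 - 3*6889) - 11993) + (-49 + 48) = ((-9 + 249 - 20667) - 11993) - 1 = (-20427 - 11993) - 1 = -32420 - 1 = -32421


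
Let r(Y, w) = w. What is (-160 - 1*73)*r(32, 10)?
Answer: -2330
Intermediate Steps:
(-160 - 1*73)*r(32, 10) = (-160 - 1*73)*10 = (-160 - 73)*10 = -233*10 = -2330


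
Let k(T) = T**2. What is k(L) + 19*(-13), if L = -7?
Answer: -198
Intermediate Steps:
k(L) + 19*(-13) = (-7)**2 + 19*(-13) = 49 - 247 = -198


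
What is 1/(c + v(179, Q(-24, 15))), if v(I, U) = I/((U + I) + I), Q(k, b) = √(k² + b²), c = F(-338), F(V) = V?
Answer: -4776068/1611907909 + 179*√89/4835723727 ≈ -0.0029626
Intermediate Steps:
c = -338
Q(k, b) = √(b² + k²)
v(I, U) = I/(U + 2*I) (v(I, U) = I/((I + U) + I) = I/(U + 2*I))
1/(c + v(179, Q(-24, 15))) = 1/(-338 + 179/(√(15² + (-24)²) + 2*179)) = 1/(-338 + 179/(√(225 + 576) + 358)) = 1/(-338 + 179/(√801 + 358)) = 1/(-338 + 179/(3*√89 + 358)) = 1/(-338 + 179/(358 + 3*√89))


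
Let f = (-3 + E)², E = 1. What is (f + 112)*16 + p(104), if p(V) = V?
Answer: 1960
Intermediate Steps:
f = 4 (f = (-3 + 1)² = (-2)² = 4)
(f + 112)*16 + p(104) = (4 + 112)*16 + 104 = 116*16 + 104 = 1856 + 104 = 1960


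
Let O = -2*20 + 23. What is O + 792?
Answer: 775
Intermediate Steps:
O = -17 (O = -40 + 23 = -17)
O + 792 = -17 + 792 = 775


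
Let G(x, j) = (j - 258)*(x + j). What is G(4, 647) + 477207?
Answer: 730446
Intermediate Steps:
G(x, j) = (-258 + j)*(j + x)
G(4, 647) + 477207 = (647² - 258*647 - 258*4 + 647*4) + 477207 = (418609 - 166926 - 1032 + 2588) + 477207 = 253239 + 477207 = 730446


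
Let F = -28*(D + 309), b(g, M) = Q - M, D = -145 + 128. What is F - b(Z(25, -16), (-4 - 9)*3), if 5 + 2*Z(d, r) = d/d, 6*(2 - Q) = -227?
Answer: -49529/6 ≈ -8254.8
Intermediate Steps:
Q = 239/6 (Q = 2 - ⅙*(-227) = 2 + 227/6 = 239/6 ≈ 39.833)
D = -17
Z(d, r) = -2 (Z(d, r) = -5/2 + (d/d)/2 = -5/2 + (½)*1 = -5/2 + ½ = -2)
b(g, M) = 239/6 - M
F = -8176 (F = -28*(-17 + 309) = -28*292 = -8176)
F - b(Z(25, -16), (-4 - 9)*3) = -8176 - (239/6 - (-4 - 9)*3) = -8176 - (239/6 - (-13)*3) = -8176 - (239/6 - 1*(-39)) = -8176 - (239/6 + 39) = -8176 - 1*473/6 = -8176 - 473/6 = -49529/6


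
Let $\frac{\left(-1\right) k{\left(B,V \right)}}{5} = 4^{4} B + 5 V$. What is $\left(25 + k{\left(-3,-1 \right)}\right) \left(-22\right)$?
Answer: $-85580$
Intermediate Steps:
$k{\left(B,V \right)} = - 1280 B - 25 V$ ($k{\left(B,V \right)} = - 5 \left(4^{4} B + 5 V\right) = - 5 \left(256 B + 5 V\right) = - 5 \left(5 V + 256 B\right) = - 1280 B - 25 V$)
$\left(25 + k{\left(-3,-1 \right)}\right) \left(-22\right) = \left(25 - -3865\right) \left(-22\right) = \left(25 + \left(3840 + 25\right)\right) \left(-22\right) = \left(25 + 3865\right) \left(-22\right) = 3890 \left(-22\right) = -85580$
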